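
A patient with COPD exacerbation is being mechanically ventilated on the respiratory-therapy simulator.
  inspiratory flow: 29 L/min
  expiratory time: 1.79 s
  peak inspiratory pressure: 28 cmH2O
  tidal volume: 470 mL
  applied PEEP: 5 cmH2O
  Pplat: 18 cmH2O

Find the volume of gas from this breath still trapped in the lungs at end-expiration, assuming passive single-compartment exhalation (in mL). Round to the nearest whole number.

Flow: 29 L/min ÷ 60 = 0.4833 L/s.
R = (PIP − Pplat)/V̇ = (28 − 18) / 0.4833 = 10.0/0.4833 = 20.691 cmH2O·s/L.
C = Vt/(Pplat − PEEP) = 470.0 / (18 − 5) = 470.0/13.0 = 36.154 mL/cmH2O.
τ = R × C = 20.691 × 0.03615 L/cmH2O = 0.748 s.
Fraction remaining = e^(−Te/τ) = e^(−1.79/0.748) = 0.09135.
Trapped volume = 470.0 × 0.09135 = 42.935 mL.

43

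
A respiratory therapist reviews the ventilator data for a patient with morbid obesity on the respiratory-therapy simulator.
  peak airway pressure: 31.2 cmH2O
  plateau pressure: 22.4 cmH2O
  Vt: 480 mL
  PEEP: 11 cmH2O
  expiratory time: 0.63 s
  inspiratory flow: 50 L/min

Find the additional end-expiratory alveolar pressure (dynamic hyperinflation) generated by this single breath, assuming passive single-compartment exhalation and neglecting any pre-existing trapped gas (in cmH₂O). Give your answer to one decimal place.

2.8

Flow: 50 L/min ÷ 60 = 0.8333 L/s.
R = (PIP − Pplat)/V̇ = (31.2 − 22.4) / 0.8333 = 8.8/0.8333 = 10.56 cmH2O·s/L.
C = Vt/(Pplat − PEEP) = 480.0 / (22.4 − 11) = 480.0/11.4 = 42.105 mL/cmH2O.
τ = R × C = 10.56 × 0.04211 L/cmH2O = 0.4447 s.
Fraction remaining = e^(−Te/τ) = e^(−0.63/0.4447) = 0.2425; trapped volume = 480.0 × 0.2425 = 116.4 mL.
Additional alveolar pressure from trapping ≈ V_trapped / C = 116.4 / 42.105 = 2.765 cmH2O.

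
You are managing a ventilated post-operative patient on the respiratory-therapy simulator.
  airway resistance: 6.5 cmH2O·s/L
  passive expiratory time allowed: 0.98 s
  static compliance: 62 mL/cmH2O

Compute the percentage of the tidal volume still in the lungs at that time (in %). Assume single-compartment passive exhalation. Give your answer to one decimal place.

8.8

τ = R × C = 6.5 × 62 mL/cmH2O = 6.5 × 0.062 L/cmH2O = 0.403 s.
Passive exhalation: V(t)/V₀ = e^(−t/τ) = e^(−0.98/0.403) = 0.08788.
Fraction remaining = 0.08788 → 8.788%.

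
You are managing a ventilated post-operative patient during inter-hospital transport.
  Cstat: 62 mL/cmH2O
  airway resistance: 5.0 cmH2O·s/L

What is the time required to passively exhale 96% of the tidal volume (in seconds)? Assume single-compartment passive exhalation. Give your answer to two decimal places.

τ = R × C = 5.0 × 62 mL/cmH2O = 5.0 × 0.062 L/cmH2O = 0.31 s.
Exhaled fraction f = 1 − e^(−t/τ) → t = −τ·ln(1 − f) = −0.31·ln(0.04) = 0.9979 s.

1.00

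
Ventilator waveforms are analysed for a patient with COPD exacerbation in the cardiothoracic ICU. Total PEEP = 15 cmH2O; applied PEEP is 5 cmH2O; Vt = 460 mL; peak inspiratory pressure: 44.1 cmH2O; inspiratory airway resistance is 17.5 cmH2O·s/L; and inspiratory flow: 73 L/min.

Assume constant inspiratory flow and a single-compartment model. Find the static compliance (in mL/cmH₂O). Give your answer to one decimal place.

Flow: 73 L/min ÷ 60 = 1.2167 L/s.
Total PEEP = 15 cmH2O (set 5 + intrinsic 10); this is the baseline alveolar pressure.
Equation of motion (constant flow): PIP = Vt/C + R·V̇ + PEEP.
Vt/C = PIP − R·V̇ − PEEP = 44.1 − 17.5×1.2167 − 15 = 44.1 − 21.292 − 15 = 7.808 cmH2O.
C = Vt / 7.808 = 460 / 7.808 = 58.914 mL/cmH2O.

58.9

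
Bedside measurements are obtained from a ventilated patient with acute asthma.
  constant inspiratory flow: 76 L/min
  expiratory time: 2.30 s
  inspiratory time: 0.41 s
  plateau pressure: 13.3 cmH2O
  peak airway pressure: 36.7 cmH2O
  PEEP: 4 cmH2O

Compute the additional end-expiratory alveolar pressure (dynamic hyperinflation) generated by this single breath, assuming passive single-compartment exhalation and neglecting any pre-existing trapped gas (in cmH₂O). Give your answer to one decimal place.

Flow: 76 L/min ÷ 60 = 1.2667 L/s.
Vt = flow × Ti = 1.2667 L/s × 0.41 s × 1000 mL/L = 519.35 mL.
R = (PIP − Pplat)/V̇ = (36.7 − 13.3) / 1.2667 = 23.4/1.2667 = 18.473 cmH2O·s/L.
C = Vt/(Pplat − PEEP) = 519.35 / (13.3 − 4) = 519.35/9.3 = 55.844 mL/cmH2O.
τ = R × C = 18.473 × 0.05584 L/cmH2O = 1.032 s.
Fraction remaining = e^(−Te/τ) = e^(−2.30/1.032) = 0.1077; trapped volume = 519.35 × 0.1077 = 55.934 mL.
Additional alveolar pressure from trapping ≈ V_trapped / C = 55.934 / 55.844 = 1.002 cmH2O.

1.0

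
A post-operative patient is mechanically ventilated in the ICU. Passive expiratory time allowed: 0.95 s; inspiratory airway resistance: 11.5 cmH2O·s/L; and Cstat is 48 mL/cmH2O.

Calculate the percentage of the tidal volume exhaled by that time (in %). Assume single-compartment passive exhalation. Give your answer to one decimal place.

τ = R × C = 11.5 × 48 mL/cmH2O = 11.5 × 0.048 L/cmH2O = 0.552 s.
Passive exhalation: V(t)/V₀ = e^(−t/τ) = e^(−0.95/0.552) = 0.1789.
Fraction exhaled = 1 − 0.1789 = 0.8211 → 82.11%.

82.1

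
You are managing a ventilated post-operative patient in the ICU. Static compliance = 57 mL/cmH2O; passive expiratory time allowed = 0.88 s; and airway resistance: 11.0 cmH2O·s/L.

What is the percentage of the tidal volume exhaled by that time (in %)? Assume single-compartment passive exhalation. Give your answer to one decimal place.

75.4

τ = R × C = 11.0 × 57 mL/cmH2O = 11.0 × 0.057 L/cmH2O = 0.627 s.
Passive exhalation: V(t)/V₀ = e^(−t/τ) = e^(−0.88/0.627) = 0.2457.
Fraction exhaled = 1 − 0.2457 = 0.7543 → 75.43%.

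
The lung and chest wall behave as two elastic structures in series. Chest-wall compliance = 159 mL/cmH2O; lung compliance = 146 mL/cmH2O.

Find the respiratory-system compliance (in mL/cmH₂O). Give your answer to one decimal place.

Lung and chest wall are elastances in series: 1/Crs = 1/CL + 1/Ccw.
1/Crs = 1/146 + 1/159 = 0.01314.
Crs = 76.104 mL/cmH2O.

76.1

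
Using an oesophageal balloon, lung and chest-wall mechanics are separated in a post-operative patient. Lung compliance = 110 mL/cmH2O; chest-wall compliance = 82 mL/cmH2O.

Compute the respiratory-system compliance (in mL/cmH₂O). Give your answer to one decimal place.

Lung and chest wall are elastances in series: 1/Crs = 1/CL + 1/Ccw.
1/Crs = 1/110 + 1/82 = 0.02129.
Crs = 46.97 mL/cmH2O.

47.0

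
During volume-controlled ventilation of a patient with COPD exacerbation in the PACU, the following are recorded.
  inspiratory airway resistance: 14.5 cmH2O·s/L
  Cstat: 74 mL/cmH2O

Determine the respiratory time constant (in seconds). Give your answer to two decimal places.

τ = R × C = 14.5 × 74 mL/cmH2O = 14.5 × 0.074 L/cmH2O = 1.073 s.

1.07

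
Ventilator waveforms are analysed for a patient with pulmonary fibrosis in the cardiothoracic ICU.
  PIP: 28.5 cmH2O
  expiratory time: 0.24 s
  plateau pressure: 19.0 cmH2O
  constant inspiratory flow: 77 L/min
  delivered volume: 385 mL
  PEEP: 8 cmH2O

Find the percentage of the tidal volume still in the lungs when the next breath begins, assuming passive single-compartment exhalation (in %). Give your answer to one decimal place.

39.6

Flow: 77 L/min ÷ 60 = 1.2833 L/s.
R = (PIP − Pplat)/V̇ = (28.5 − 19.0) / 1.2833 = 9.5/1.2833 = 7.403 cmH2O·s/L.
C = Vt/(Pplat − PEEP) = 385.0 / (19.0 − 8) = 385.0/11.0 = 35.0 mL/cmH2O.
τ = R × C = 7.403 × 0.035 L/cmH2O = 0.2591 s.
Fraction remaining at end-expiration = e^(−Te/τ) = e^(−0.24/0.2591) = 0.396 → 39.6%.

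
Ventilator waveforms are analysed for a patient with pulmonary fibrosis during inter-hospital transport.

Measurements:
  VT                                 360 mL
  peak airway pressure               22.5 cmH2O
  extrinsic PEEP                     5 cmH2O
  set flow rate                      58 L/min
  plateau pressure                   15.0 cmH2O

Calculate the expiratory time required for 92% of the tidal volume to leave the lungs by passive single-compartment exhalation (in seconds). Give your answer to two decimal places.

Flow: 58 L/min ÷ 60 = 0.9667 L/s.
R = (PIP − Pplat)/V̇ = (22.5 − 15.0) / 0.9667 = 7.5/0.9667 = 7.758 cmH2O·s/L.
C = Vt/(Pplat − PEEP) = 360.0 / (15.0 − 5) = 360.0/10.0 = 36.0 mL/cmH2O.
τ = R × C = 7.758 × 0.036 L/cmH2O = 0.2793 s.
t = −τ·ln(1 − 0.92) = −0.2793·ln(0.08) = 0.7054 s.

0.71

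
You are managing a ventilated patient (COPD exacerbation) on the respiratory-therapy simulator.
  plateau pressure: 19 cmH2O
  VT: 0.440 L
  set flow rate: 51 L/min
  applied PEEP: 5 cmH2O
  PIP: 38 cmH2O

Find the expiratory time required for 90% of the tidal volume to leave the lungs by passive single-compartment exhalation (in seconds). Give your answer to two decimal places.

Flow: 51 L/min ÷ 60 = 0.85 L/s.
R = (PIP − Pplat)/V̇ = (38 − 19) / 0.85 = 19.0/0.85 = 22.353 cmH2O·s/L.
C = Vt/(Pplat − PEEP) = 440.0 / (19 − 5) = 440.0/14.0 = 31.429 mL/cmH2O.
τ = R × C = 22.353 × 0.03143 L/cmH2O = 0.7026 s.
t = −τ·ln(1 − 0.90) = −0.7026·ln(0.1) = 1.618 s.

1.62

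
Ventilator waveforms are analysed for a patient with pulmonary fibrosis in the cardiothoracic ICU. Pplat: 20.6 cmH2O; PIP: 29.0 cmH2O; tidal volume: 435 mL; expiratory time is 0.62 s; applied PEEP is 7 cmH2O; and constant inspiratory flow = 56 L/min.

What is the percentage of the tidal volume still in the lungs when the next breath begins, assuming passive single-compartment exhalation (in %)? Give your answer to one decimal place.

11.6

Flow: 56 L/min ÷ 60 = 0.9333 L/s.
R = (PIP − Pplat)/V̇ = (29.0 − 20.6) / 0.9333 = 8.4/0.9333 = 9.0 cmH2O·s/L.
C = Vt/(Pplat − PEEP) = 435.0 / (20.6 − 7) = 435.0/13.6 = 31.985 mL/cmH2O.
τ = R × C = 9.0 × 0.03199 L/cmH2O = 0.2879 s.
Fraction remaining at end-expiration = e^(−Te/τ) = e^(−0.62/0.2879) = 0.1161 → 11.61%.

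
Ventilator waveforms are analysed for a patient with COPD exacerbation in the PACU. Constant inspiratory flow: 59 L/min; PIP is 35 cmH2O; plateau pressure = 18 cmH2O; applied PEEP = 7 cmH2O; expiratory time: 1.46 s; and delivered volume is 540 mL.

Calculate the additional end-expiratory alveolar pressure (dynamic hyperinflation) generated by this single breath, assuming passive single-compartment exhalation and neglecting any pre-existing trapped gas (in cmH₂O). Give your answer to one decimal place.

Flow: 59 L/min ÷ 60 = 0.9833 L/s.
R = (PIP − Pplat)/V̇ = (35 − 18) / 0.9833 = 17.0/0.9833 = 17.289 cmH2O·s/L.
C = Vt/(Pplat − PEEP) = 540.0 / (18 − 7) = 540.0/11.0 = 49.091 mL/cmH2O.
τ = R × C = 17.289 × 0.04909 L/cmH2O = 0.8487 s.
Fraction remaining = e^(−Te/τ) = e^(−1.46/0.8487) = 0.179; trapped volume = 540.0 × 0.179 = 96.66 mL.
Additional alveolar pressure from trapping ≈ V_trapped / C = 96.66 / 49.091 = 1.969 cmH2O.

2.0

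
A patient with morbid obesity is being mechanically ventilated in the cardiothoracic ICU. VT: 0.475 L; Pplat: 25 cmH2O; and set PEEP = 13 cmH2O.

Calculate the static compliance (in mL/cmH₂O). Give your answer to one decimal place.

39.6

Cstat = Vt / (Pplat − PEEP) = 475 / (25 − 13) = 475 / 12.0 = 39.583 mL/cmH2O.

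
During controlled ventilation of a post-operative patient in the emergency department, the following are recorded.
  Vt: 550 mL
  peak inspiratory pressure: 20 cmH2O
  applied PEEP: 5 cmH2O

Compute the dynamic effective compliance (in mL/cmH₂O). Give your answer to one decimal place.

36.7

Dynamic compliance = Vt / (PIP − PEEP) = 550 / (20 − 5) = 550 / 15.0 = 36.667 mL/cmH2O.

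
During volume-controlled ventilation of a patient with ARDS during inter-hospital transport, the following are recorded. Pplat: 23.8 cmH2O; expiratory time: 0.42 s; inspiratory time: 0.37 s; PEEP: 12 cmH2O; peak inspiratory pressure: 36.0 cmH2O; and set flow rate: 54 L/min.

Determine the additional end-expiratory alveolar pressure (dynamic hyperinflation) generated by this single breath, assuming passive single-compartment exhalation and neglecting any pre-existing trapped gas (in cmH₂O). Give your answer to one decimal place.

Flow: 54 L/min ÷ 60 = 0.9 L/s.
Vt = flow × Ti = 0.9 L/s × 0.37 s × 1000 mL/L = 333.0 mL.
R = (PIP − Pplat)/V̇ = (36.0 − 23.8) / 0.9 = 12.2/0.9 = 13.556 cmH2O·s/L.
C = Vt/(Pplat − PEEP) = 333.0 / (23.8 − 12) = 333.0/11.8 = 28.22 mL/cmH2O.
τ = R × C = 13.556 × 0.02822 L/cmH2O = 0.3826 s.
Fraction remaining = e^(−Te/τ) = e^(−0.42/0.3826) = 0.3336; trapped volume = 333.0 × 0.3336 = 111.09 mL.
Additional alveolar pressure from trapping ≈ V_trapped / C = 111.09 / 28.22 = 3.937 cmH2O.

3.9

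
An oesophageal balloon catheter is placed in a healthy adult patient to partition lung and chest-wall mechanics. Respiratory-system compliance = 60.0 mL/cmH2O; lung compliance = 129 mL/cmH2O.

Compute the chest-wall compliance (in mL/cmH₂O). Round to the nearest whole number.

112

1/Ccw = 1/Crs − 1/CL.
1/Ccw = 1/60.0 − 1/129 = 0.008915.
Ccw = 112.17 mL/cmH2O.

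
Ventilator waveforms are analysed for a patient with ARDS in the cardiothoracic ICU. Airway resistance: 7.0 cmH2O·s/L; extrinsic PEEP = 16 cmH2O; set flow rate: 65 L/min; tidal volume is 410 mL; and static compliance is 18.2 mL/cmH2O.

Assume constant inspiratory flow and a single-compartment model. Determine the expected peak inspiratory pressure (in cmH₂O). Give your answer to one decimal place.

Flow: 65 L/min ÷ 60 = 1.0833 L/s.
Equation of motion (constant flow): PIP = Vt/C + R·V̇ + PEEP.
PIP = 410/18.2 + 7.0×1.0833 + 16 = 22.527 + 7.583 + 16 = 46.11 cmH2O.

46.1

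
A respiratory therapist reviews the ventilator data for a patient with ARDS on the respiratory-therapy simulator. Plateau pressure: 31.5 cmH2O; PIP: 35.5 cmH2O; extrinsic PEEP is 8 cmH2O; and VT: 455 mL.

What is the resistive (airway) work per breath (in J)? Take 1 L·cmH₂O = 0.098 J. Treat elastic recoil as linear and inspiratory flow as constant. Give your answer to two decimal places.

0.18

With constant inspiratory flow the resistive pressure is constant at PIP − Pplat = 35.5 − 31.5 = 4.0 cmH2O, so resistive work = 4.0 × 0.455 = 1.82 L·cmH2O.
× 0.098 J/(L·cmH2O) → 0.1784 J.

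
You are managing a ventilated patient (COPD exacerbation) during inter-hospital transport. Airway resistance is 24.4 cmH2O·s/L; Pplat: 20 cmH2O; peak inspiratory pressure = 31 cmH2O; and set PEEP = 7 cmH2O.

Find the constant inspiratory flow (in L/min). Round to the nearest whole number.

flow = (PIP − Pplat) / Raw = (31 − 20) / 24.4 = 0.4508 L/s × 60 = 27.048 L/min.

27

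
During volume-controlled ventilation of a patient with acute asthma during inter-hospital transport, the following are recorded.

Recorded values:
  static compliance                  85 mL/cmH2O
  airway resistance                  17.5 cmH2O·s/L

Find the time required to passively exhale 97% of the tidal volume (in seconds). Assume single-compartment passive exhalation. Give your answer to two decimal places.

5.22

τ = R × C = 17.5 × 85 mL/cmH2O = 17.5 × 0.085 L/cmH2O = 1.488 s.
Exhaled fraction f = 1 − e^(−t/τ) → t = −τ·ln(1 − f) = −1.488·ln(0.03) = 5.218 s.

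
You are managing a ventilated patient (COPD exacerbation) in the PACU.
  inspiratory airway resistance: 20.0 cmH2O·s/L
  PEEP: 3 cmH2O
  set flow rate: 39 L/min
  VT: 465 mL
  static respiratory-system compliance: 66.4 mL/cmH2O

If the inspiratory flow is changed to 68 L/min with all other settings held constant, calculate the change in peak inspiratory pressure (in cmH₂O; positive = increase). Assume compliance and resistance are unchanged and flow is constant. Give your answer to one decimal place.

Flow: 39 L/min ÷ 60 = 0.65 L/s.
New flow: 68 L/min ÷ 60 = 1.1333 L/s.
PIP = Vt/C + R·V̇ + PEEP (constant-flow equation of motion).
Only the resistive term changes: ΔPIP = R × ΔV̇ = 20.0 × (1.1333 − 0.65) = 20.0 × 0.4833 = 9.666 cmH2O.

9.7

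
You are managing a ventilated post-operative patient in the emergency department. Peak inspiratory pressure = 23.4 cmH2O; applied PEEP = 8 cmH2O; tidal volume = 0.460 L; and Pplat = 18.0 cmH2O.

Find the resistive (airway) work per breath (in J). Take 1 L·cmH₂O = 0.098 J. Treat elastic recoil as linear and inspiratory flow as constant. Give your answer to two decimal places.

With constant inspiratory flow the resistive pressure is constant at PIP − Pplat = 23.4 − 18.0 = 5.4 cmH2O, so resistive work = 5.4 × 0.460 = 2.484 L·cmH2O.
× 0.098 J/(L·cmH2O) → 0.2434 J.

0.24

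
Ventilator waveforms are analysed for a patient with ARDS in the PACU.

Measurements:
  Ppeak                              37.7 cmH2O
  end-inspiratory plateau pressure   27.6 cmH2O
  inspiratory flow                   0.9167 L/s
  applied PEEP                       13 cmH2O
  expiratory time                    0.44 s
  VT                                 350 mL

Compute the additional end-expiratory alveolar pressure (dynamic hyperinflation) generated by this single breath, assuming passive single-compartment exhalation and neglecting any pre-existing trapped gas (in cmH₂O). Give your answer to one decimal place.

R = (PIP − Pplat)/V̇ = (37.7 − 27.6) / 0.9167 = 10.1/0.9167 = 11.018 cmH2O·s/L.
C = Vt/(Pplat − PEEP) = 350.0 / (27.6 − 13) = 350.0/14.6 = 23.973 mL/cmH2O.
τ = R × C = 11.018 × 0.02397 L/cmH2O = 0.2641 s.
Fraction remaining = e^(−Te/τ) = e^(−0.44/0.2641) = 0.189; trapped volume = 350.0 × 0.189 = 66.15 mL.
Additional alveolar pressure from trapping ≈ V_trapped / C = 66.15 / 23.973 = 2.759 cmH2O.

2.8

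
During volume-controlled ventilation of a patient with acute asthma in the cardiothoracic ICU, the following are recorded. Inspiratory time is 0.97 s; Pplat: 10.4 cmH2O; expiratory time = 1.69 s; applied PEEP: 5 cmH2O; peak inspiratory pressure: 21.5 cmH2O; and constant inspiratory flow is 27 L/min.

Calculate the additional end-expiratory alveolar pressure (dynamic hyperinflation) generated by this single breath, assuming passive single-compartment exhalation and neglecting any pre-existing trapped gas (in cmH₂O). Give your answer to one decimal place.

2.3

Flow: 27 L/min ÷ 60 = 0.45 L/s.
Vt = flow × Ti = 0.45 L/s × 0.97 s × 1000 mL/L = 436.5 mL.
R = (PIP − Pplat)/V̇ = (21.5 − 10.4) / 0.45 = 11.1/0.45 = 24.667 cmH2O·s/L.
C = Vt/(Pplat − PEEP) = 436.5 / (10.4 − 5) = 436.5/5.4 = 80.833 mL/cmH2O.
τ = R × C = 24.667 × 0.08083 L/cmH2O = 1.994 s.
Fraction remaining = e^(−Te/τ) = e^(−1.69/1.994) = 0.4285; trapped volume = 436.5 × 0.4285 = 187.04 mL.
Additional alveolar pressure from trapping ≈ V_trapped / C = 187.04 / 80.833 = 2.314 cmH2O.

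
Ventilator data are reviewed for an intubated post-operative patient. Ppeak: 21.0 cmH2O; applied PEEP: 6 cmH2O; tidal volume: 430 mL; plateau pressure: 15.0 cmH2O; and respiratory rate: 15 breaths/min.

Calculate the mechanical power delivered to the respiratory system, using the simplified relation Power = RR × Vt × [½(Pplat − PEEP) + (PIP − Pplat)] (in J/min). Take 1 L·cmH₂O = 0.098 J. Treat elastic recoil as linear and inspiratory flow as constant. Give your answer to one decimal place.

Per-breath work = Vt × [½(Pplat−PEEP) + (PIP−Pplat)] = 0.430 × [0.5×9.0 + 6.0] = 0.430 × 10.5 = 4.515 L·cmH2O.
Power = 15 × 4.515 = 67.725 L·cmH2O/min.
× 0.098 J/(L·cmH2O) → 6.637 J/min.

6.6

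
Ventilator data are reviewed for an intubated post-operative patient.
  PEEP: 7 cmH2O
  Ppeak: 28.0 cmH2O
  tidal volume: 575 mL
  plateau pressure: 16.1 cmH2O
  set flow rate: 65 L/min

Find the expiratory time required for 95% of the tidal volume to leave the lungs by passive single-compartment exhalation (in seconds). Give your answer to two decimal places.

2.08

Flow: 65 L/min ÷ 60 = 1.0833 L/s.
R = (PIP − Pplat)/V̇ = (28.0 − 16.1) / 1.0833 = 11.9/1.0833 = 10.985 cmH2O·s/L.
C = Vt/(Pplat − PEEP) = 575.0 / (16.1 − 7) = 575.0/9.1 = 63.187 mL/cmH2O.
τ = R × C = 10.985 × 0.06319 L/cmH2O = 0.6941 s.
t = −τ·ln(1 − 0.95) = −0.6941·ln(0.05) = 2.079 s.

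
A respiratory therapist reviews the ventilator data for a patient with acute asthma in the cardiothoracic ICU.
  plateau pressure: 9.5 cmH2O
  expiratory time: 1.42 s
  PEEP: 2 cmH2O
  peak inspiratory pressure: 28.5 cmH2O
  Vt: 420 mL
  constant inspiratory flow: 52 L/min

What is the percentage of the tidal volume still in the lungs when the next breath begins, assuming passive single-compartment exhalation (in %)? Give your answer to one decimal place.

Flow: 52 L/min ÷ 60 = 0.8667 L/s.
R = (PIP − Pplat)/V̇ = (28.5 − 9.5) / 0.8667 = 19.0/0.8667 = 21.922 cmH2O·s/L.
C = Vt/(Pplat − PEEP) = 420.0 / (9.5 − 2) = 420.0/7.5 = 56.0 mL/cmH2O.
τ = R × C = 21.922 × 0.056 L/cmH2O = 1.228 s.
Fraction remaining at end-expiration = e^(−Te/τ) = e^(−1.42/1.228) = 0.3146 → 31.46%.

31.5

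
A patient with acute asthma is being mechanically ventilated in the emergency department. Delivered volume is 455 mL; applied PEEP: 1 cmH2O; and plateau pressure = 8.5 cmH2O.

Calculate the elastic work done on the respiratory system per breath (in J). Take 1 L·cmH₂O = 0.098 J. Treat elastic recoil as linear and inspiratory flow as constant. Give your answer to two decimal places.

0.17

Elastic work ≈ ½ × (Pplat − PEEP) × Vt = 0.5 × (8.5 − 1) × 0.455 L = 0.5 × 7.5 × 0.455 = 1.706 L·cmH2O.
× 0.098 J/(L·cmH2O) → 0.1672 J.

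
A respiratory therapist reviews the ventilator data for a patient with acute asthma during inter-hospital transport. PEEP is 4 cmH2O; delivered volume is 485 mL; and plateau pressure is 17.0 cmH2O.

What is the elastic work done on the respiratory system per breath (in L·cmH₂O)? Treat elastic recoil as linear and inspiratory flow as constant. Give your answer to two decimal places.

3.15

Elastic work ≈ ½ × (Pplat − PEEP) × Vt = 0.5 × (17.0 − 4) × 0.485 L = 0.5 × 13.0 × 0.485 = 3.153 L·cmH2O.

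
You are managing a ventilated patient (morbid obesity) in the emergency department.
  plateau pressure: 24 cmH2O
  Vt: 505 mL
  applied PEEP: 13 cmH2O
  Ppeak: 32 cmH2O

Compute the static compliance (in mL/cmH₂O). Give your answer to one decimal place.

45.9

Cstat = Vt / (Pplat − PEEP) = 505 / (24 − 13) = 505 / 11.0 = 45.909 mL/cmH2O.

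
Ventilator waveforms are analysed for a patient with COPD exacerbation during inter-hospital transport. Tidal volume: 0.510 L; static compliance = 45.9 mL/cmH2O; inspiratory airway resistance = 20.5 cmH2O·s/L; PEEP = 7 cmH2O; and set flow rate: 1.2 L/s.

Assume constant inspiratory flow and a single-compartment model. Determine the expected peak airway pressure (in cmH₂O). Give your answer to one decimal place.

42.7

Equation of motion (constant flow): PIP = Vt/C + R·V̇ + PEEP.
PIP = 510/45.9 + 20.5×1.2 + 7 = 11.111 + 24.6 + 7 = 42.711 cmH2O.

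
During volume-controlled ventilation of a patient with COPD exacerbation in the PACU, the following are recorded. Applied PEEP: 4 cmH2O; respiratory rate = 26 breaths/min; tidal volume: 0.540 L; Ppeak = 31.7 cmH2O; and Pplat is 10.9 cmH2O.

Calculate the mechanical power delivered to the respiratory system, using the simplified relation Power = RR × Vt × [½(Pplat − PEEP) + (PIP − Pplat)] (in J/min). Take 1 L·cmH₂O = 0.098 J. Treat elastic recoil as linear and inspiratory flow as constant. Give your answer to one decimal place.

Per-breath work = Vt × [½(Pplat−PEEP) + (PIP−Pplat)] = 0.540 × [0.5×6.9 + 20.8] = 0.540 × 24.25 = 13.095 L·cmH2O.
Power = 26 × 13.095 = 340.47 L·cmH2O/min.
× 0.098 J/(L·cmH2O) → 33.366 J/min.

33.4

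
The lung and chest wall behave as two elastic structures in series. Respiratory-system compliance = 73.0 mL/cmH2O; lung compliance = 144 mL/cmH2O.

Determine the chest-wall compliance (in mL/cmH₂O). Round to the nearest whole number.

1/Ccw = 1/Crs − 1/CL.
1/Ccw = 1/73.0 − 1/144 = 0.006754.
Ccw = 148.06 mL/cmH2O.

148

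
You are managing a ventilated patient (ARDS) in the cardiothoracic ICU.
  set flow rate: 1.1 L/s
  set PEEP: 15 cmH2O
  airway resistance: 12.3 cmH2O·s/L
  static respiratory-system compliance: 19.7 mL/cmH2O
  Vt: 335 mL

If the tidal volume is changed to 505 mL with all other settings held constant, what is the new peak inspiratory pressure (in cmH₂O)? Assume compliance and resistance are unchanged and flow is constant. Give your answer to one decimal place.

PIP = Vt/C + R·V̇ + PEEP (constant-flow equation of motion).
Only the elastic term changes: ΔPIP = ΔVt / C = (505 − 335) / 19.7 = 8.629 cmH2O.
Original PIP = 335/19.7 + 12.3×1.1 + 15 = 45.535 cmH2O; new PIP = 45.535 + (8.629) = 54.164 cmH2O.

54.2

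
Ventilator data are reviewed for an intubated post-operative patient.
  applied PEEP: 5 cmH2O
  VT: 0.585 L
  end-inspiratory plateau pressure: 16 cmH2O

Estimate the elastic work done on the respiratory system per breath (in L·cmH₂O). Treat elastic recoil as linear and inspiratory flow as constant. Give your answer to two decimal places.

Elastic work ≈ ½ × (Pplat − PEEP) × Vt = 0.5 × (16 − 5) × 0.585 L = 0.5 × 11.0 × 0.585 = 3.218 L·cmH2O.

3.22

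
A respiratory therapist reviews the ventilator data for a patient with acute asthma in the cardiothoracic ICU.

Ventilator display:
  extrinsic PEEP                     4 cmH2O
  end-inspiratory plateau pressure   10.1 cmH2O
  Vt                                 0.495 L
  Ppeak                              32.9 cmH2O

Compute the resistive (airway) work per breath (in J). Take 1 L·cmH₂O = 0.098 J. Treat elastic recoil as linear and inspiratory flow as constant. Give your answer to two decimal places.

1.11

With constant inspiratory flow the resistive pressure is constant at PIP − Pplat = 32.9 − 10.1 = 22.8 cmH2O, so resistive work = 22.8 × 0.495 = 11.286 L·cmH2O.
× 0.098 J/(L·cmH2O) → 1.106 J.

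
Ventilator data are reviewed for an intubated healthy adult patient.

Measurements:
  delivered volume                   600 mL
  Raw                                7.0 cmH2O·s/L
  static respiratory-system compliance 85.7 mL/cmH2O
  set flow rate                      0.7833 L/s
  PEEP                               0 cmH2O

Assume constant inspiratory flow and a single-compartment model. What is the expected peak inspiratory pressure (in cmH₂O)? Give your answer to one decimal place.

Equation of motion (constant flow): PIP = Vt/C + R·V̇ + PEEP.
PIP = 600/85.7 + 7.0×0.7833 + 0 = 7.001 + 5.483 + 0 = 12.484 cmH2O.

12.5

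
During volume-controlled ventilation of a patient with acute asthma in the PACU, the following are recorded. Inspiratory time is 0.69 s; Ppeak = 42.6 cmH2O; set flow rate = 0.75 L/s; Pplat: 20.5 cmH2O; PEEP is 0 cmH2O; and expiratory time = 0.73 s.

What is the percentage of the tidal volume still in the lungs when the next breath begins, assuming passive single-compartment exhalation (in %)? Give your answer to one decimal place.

Vt = flow × Ti = 0.75 L/s × 0.69 s × 1000 mL/L = 517.5 mL.
R = (PIP − Pplat)/V̇ = (42.6 − 20.5) / 0.75 = 22.1/0.75 = 29.467 cmH2O·s/L.
C = Vt/(Pplat − PEEP) = 517.5 / (20.5 − 0) = 517.5/20.5 = 25.244 mL/cmH2O.
τ = R × C = 29.467 × 0.02524 L/cmH2O = 0.7437 s.
Fraction remaining at end-expiration = e^(−Te/τ) = e^(−0.73/0.7437) = 0.3747 → 37.47%.

37.5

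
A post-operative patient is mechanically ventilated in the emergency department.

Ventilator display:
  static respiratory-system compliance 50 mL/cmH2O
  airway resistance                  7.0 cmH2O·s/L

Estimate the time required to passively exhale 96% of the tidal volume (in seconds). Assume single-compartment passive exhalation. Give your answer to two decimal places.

1.13

τ = R × C = 7.0 × 50 mL/cmH2O = 7.0 × 0.050 L/cmH2O = 0.35 s.
Exhaled fraction f = 1 − e^(−t/τ) → t = −τ·ln(1 − f) = −0.35·ln(0.04) = 1.127 s.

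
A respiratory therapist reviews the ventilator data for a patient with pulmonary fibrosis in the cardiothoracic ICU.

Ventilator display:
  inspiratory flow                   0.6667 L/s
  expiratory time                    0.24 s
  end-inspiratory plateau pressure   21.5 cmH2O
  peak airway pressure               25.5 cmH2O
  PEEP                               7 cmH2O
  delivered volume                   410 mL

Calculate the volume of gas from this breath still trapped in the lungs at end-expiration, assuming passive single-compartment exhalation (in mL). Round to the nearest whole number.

R = (PIP − Pplat)/V̇ = (25.5 − 21.5) / 0.6667 = 4.0/0.6667 = 6.0 cmH2O·s/L.
C = Vt/(Pplat − PEEP) = 410.0 / (21.5 − 7) = 410.0/14.5 = 28.276 mL/cmH2O.
τ = R × C = 6.0 × 0.02828 L/cmH2O = 0.1697 s.
Fraction remaining = e^(−Te/τ) = e^(−0.24/0.1697) = 0.2431.
Trapped volume = 410.0 × 0.2431 = 99.671 mL.

100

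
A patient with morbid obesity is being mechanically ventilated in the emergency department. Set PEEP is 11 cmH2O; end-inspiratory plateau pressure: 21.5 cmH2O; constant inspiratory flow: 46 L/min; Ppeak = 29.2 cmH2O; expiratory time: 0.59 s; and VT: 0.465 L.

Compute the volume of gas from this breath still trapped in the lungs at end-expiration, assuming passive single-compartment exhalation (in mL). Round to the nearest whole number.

Flow: 46 L/min ÷ 60 = 0.7667 L/s.
R = (PIP − Pplat)/V̇ = (29.2 − 21.5) / 0.7667 = 7.7/0.7667 = 10.043 cmH2O·s/L.
C = Vt/(Pplat − PEEP) = 465.0 / (21.5 − 11) = 465.0/10.5 = 44.286 mL/cmH2O.
τ = R × C = 10.043 × 0.04429 L/cmH2O = 0.4448 s.
Fraction remaining = e^(−Te/τ) = e^(−0.59/0.4448) = 0.2654.
Trapped volume = 465.0 × 0.2654 = 123.41 mL.

123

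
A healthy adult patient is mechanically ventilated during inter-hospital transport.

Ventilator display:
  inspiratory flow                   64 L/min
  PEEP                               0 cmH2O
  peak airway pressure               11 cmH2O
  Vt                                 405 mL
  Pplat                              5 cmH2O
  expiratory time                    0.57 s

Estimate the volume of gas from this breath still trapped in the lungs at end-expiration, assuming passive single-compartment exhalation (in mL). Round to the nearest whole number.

116

Flow: 64 L/min ÷ 60 = 1.0667 L/s.
R = (PIP − Pplat)/V̇ = (11 − 5) / 1.0667 = 6.0/1.0667 = 5.625 cmH2O·s/L.
C = Vt/(Pplat − PEEP) = 405.0 / (5 − 0) = 405.0/5.0 = 81.0 mL/cmH2O.
τ = R × C = 5.625 × 0.081 L/cmH2O = 0.4556 s.
Fraction remaining = e^(−Te/τ) = e^(−0.57/0.4556) = 0.2862.
Trapped volume = 405.0 × 0.2862 = 115.91 mL.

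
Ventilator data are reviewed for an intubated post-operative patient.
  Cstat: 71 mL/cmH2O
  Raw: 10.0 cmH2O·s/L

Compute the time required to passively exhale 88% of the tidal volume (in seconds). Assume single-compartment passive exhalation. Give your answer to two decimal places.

1.51

τ = R × C = 10.0 × 71 mL/cmH2O = 10.0 × 0.071 L/cmH2O = 0.71 s.
Exhaled fraction f = 1 − e^(−t/τ) → t = −τ·ln(1 − f) = −0.71·ln(0.12) = 1.505 s.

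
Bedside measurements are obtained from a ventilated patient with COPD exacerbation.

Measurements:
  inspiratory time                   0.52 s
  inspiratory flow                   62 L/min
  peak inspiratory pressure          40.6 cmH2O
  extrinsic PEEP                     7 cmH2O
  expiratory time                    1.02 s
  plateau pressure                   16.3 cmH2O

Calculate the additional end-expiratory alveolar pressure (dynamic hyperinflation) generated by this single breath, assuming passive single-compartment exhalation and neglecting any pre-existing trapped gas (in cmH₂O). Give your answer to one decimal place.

4.4

Flow: 62 L/min ÷ 60 = 1.0333 L/s.
Vt = flow × Ti = 1.0333 L/s × 0.52 s × 1000 mL/L = 537.32 mL.
R = (PIP − Pplat)/V̇ = (40.6 − 16.3) / 1.0333 = 24.3/1.0333 = 23.517 cmH2O·s/L.
C = Vt/(Pplat − PEEP) = 537.32 / (16.3 − 7) = 537.32/9.3 = 57.776 mL/cmH2O.
τ = R × C = 23.517 × 0.05778 L/cmH2O = 1.359 s.
Fraction remaining = e^(−Te/τ) = e^(−1.02/1.359) = 0.4721; trapped volume = 537.32 × 0.4721 = 253.67 mL.
Additional alveolar pressure from trapping ≈ V_trapped / C = 253.67 / 57.776 = 4.391 cmH2O.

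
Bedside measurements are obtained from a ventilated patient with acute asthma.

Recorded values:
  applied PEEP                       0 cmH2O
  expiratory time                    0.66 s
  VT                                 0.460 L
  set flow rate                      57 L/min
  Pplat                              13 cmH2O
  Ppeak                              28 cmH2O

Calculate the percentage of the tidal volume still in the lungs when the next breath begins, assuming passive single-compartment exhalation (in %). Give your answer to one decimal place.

Flow: 57 L/min ÷ 60 = 0.95 L/s.
R = (PIP − Pplat)/V̇ = (28 − 13) / 0.95 = 15.0/0.95 = 15.789 cmH2O·s/L.
C = Vt/(Pplat − PEEP) = 460.0 / (13 − 0) = 460.0/13.0 = 35.385 mL/cmH2O.
τ = R × C = 15.789 × 0.03539 L/cmH2O = 0.5588 s.
Fraction remaining at end-expiration = e^(−Te/τ) = e^(−0.66/0.5588) = 0.3069 → 30.69%.

30.7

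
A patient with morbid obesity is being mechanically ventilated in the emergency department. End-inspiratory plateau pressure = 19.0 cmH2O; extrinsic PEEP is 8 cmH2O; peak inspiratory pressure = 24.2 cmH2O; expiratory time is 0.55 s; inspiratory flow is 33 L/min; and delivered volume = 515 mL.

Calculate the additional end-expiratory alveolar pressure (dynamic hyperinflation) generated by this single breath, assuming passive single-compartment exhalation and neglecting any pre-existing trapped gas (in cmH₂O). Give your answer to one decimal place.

3.2

Flow: 33 L/min ÷ 60 = 0.55 L/s.
R = (PIP − Pplat)/V̇ = (24.2 − 19.0) / 0.55 = 5.2/0.55 = 9.455 cmH2O·s/L.
C = Vt/(Pplat − PEEP) = 515.0 / (19.0 − 8) = 515.0/11.0 = 46.818 mL/cmH2O.
τ = R × C = 9.455 × 0.04682 L/cmH2O = 0.4427 s.
Fraction remaining = e^(−Te/τ) = e^(−0.55/0.4427) = 0.2887; trapped volume = 515.0 × 0.2887 = 148.68 mL.
Additional alveolar pressure from trapping ≈ V_trapped / C = 148.68 / 46.818 = 3.176 cmH2O.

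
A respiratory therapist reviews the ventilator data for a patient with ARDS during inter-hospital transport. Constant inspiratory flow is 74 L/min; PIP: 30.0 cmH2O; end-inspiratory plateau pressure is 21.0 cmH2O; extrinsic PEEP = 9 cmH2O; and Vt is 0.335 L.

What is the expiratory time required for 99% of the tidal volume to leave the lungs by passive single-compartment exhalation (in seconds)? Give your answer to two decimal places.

0.94

Flow: 74 L/min ÷ 60 = 1.2333 L/s.
R = (PIP − Pplat)/V̇ = (30.0 − 21.0) / 1.2333 = 9.0/1.2333 = 7.297 cmH2O·s/L.
C = Vt/(Pplat − PEEP) = 335.0 / (21.0 − 9) = 335.0/12.0 = 27.917 mL/cmH2O.
τ = R × C = 7.297 × 0.02792 L/cmH2O = 0.2037 s.
t = −τ·ln(1 − 0.99) = −0.2037·ln(0.01) = 0.9381 s.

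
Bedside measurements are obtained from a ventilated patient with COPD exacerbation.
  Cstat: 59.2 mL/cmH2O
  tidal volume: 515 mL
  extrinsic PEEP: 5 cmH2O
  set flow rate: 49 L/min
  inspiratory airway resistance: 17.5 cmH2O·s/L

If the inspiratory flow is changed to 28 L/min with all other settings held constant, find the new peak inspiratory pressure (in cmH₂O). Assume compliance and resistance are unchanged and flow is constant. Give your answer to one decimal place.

21.9

Flow: 49 L/min ÷ 60 = 0.8167 L/s.
New flow: 28 L/min ÷ 60 = 0.4667 L/s.
PIP = Vt/C + R·V̇ + PEEP (constant-flow equation of motion).
Only the resistive term changes: ΔPIP = R × ΔV̇ = 17.5 × (0.4667 − 0.8167) = 17.5 × -0.35 = -6.125 cmH2O.
Original PIP = 515/59.2 + 17.5×0.8167 + 5 = 27.992 cmH2O; new PIP = 27.992 + (-6.125) = 21.867 cmH2O.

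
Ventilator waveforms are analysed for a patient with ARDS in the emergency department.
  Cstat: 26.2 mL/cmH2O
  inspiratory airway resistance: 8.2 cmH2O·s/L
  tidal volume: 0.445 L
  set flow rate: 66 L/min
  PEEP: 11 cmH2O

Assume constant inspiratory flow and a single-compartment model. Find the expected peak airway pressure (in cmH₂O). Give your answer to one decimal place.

37.0

Flow: 66 L/min ÷ 60 = 1.1 L/s.
Equation of motion (constant flow): PIP = Vt/C + R·V̇ + PEEP.
PIP = 445/26.2 + 8.2×1.1 + 11 = 16.985 + 9.02 + 11 = 37.005 cmH2O.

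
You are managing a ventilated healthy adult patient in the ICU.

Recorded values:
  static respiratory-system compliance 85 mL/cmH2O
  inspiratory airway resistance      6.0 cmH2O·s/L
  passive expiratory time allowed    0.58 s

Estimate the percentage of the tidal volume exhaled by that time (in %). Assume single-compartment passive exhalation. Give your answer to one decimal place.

τ = R × C = 6.0 × 85 mL/cmH2O = 6.0 × 0.085 L/cmH2O = 0.51 s.
Passive exhalation: V(t)/V₀ = e^(−t/τ) = e^(−0.58/0.51) = 0.3207.
Fraction exhaled = 1 − 0.3207 = 0.6793 → 67.93%.

67.9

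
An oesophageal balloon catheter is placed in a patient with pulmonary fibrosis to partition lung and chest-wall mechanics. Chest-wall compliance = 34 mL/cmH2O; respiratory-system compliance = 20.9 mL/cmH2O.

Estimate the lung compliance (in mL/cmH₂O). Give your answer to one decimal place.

1/CL = 1/Crs − 1/Ccw.
1/CL = 1/20.9 − 1/34 = 0.01844.
CL = 54.23 mL/cmH2O.

54.2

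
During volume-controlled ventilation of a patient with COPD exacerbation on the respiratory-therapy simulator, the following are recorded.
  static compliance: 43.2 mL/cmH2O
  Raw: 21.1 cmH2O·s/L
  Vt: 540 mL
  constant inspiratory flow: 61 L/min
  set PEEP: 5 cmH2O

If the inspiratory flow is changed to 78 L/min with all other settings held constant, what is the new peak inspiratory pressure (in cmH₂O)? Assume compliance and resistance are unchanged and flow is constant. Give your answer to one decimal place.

44.9

Flow: 61 L/min ÷ 60 = 1.0167 L/s.
New flow: 78 L/min ÷ 60 = 1.3 L/s.
PIP = Vt/C + R·V̇ + PEEP (constant-flow equation of motion).
Only the resistive term changes: ΔPIP = R × ΔV̇ = 21.1 × (1.3 − 1.0167) = 21.1 × 0.2833 = 5.978 cmH2O.
Original PIP = 540/43.2 + 21.1×1.0167 + 5 = 38.952 cmH2O; new PIP = 38.952 + (5.978) = 44.93 cmH2O.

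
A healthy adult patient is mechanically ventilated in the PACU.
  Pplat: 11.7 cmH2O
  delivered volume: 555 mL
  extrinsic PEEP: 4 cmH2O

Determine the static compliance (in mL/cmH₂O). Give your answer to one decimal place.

Cstat = Vt / (Pplat − PEEP) = 555 / (11.7 − 4) = 555 / 7.7 = 72.078 mL/cmH2O.

72.1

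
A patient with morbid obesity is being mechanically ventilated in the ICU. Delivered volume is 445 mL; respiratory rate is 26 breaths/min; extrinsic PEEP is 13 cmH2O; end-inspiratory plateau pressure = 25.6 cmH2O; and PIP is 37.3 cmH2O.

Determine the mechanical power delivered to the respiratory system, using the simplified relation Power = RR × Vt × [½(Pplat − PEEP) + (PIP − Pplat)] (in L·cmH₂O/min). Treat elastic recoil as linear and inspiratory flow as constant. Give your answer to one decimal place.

Per-breath work = Vt × [½(Pplat−PEEP) + (PIP−Pplat)] = 0.445 × [0.5×12.6 + 11.7] = 0.445 × 18.0 = 8.01 L·cmH2O.
Power = 26 × 8.01 = 208.26 L·cmH2O/min.

208.3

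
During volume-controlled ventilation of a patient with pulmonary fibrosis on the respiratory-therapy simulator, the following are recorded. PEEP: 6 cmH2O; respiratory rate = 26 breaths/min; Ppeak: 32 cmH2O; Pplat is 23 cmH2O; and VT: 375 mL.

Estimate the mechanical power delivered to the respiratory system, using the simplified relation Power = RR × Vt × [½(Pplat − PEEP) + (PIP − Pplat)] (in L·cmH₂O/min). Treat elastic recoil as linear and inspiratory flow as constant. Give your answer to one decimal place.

Per-breath work = Vt × [½(Pplat−PEEP) + (PIP−Pplat)] = 0.375 × [0.5×17.0 + 9.0] = 0.375 × 17.5 = 6.563 L·cmH2O.
Power = 26 × 6.563 = 170.64 L·cmH2O/min.

170.6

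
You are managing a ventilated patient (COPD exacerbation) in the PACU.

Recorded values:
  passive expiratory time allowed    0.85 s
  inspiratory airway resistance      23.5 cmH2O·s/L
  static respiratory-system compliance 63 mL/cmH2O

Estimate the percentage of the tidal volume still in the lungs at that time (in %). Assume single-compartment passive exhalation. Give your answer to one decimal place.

56.3

τ = R × C = 23.5 × 63 mL/cmH2O = 23.5 × 0.063 L/cmH2O = 1.481 s.
Passive exhalation: V(t)/V₀ = e^(−t/τ) = e^(−0.85/1.481) = 0.5633.
Fraction remaining = 0.5633 → 56.33%.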